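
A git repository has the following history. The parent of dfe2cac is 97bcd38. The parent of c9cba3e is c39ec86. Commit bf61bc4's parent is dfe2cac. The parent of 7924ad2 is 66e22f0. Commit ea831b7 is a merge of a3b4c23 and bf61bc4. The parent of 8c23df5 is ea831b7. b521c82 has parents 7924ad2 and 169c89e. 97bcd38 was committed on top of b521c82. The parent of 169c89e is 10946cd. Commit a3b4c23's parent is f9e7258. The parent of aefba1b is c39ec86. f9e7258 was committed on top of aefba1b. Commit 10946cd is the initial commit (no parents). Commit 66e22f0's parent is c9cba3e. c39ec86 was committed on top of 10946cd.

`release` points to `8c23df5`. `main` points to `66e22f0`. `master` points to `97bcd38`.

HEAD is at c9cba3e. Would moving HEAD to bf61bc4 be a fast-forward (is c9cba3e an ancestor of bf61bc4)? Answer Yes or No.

A fast-forward from c9cba3e to bf61bc4 is possible iff c9cba3e is an ancestor of bf61bc4.
Ancestors of bf61bc4: {10946cd, 169c89e, 66e22f0, 7924ad2, 97bcd38, b521c82, bf61bc4, c39ec86, c9cba3e, dfe2cac}.
c9cba3e is among them, so fast-forward is possible.

Yes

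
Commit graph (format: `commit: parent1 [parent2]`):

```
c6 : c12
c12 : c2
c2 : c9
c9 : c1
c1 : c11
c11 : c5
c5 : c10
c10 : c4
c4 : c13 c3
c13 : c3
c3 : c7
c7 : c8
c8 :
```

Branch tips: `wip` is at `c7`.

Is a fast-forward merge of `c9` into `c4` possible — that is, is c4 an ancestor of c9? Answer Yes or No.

Yes

A fast-forward from c4 to c9 is possible iff c4 is an ancestor of c9.
Ancestors of c9: {c1, c10, c11, c13, c3, c4, c5, c7, c8, c9}.
c4 is among them, so fast-forward is possible.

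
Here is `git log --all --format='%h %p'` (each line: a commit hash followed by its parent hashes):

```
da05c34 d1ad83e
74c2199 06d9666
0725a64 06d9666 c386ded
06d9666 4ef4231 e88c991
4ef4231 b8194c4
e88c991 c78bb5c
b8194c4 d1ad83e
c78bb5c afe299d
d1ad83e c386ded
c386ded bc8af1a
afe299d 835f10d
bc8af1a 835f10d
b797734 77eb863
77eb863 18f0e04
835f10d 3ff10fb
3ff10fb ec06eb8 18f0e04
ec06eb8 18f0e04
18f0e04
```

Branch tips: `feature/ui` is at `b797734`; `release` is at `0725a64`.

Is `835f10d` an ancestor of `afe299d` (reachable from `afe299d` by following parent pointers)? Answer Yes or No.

Yes

Ancestors of afe299d (commits reachable by following parents): {18f0e04, 3ff10fb, 835f10d, afe299d, ec06eb8}.
835f10d is in that set, so it is an ancestor of afe299d.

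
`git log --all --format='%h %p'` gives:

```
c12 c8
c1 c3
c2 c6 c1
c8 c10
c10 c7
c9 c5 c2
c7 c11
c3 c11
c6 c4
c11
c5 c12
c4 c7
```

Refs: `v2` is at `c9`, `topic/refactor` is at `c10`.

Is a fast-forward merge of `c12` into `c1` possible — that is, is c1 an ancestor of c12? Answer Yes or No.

A fast-forward from c1 to c12 is possible iff c1 is an ancestor of c12.
Ancestors of c12: {c10, c11, c12, c7, c8}.
c1 is not among them, so fast-forward is not possible.

No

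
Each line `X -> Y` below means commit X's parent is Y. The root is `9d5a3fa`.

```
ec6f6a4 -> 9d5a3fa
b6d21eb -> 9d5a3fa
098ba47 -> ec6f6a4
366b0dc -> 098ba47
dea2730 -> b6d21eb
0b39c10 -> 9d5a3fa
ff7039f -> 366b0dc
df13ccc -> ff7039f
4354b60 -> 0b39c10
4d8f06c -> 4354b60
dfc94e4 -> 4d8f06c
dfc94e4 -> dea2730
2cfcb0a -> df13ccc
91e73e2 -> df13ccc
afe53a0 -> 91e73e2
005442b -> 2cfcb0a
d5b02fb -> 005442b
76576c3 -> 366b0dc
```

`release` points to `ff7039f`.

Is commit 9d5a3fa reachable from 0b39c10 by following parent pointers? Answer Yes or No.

Yes

Ancestors of 0b39c10 (commits reachable by following parents): {0b39c10, 9d5a3fa}.
9d5a3fa is in that set, so it is an ancestor of 0b39c10.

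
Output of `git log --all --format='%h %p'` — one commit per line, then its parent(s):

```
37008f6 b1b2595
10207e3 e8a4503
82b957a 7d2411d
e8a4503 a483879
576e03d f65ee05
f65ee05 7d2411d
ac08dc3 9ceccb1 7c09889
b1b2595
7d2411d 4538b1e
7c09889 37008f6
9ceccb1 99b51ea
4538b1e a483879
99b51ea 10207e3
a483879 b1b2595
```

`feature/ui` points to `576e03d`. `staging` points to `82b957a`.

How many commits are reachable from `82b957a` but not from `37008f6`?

4

Reachable from 82b957a: {4538b1e, 7d2411d, 82b957a, a483879, b1b2595}.
Reachable from 37008f6: {37008f6, b1b2595}.
In 82b957a's history but not 37008f6's: {4538b1e, 7d2411d, 82b957a, a483879} — 4 commits.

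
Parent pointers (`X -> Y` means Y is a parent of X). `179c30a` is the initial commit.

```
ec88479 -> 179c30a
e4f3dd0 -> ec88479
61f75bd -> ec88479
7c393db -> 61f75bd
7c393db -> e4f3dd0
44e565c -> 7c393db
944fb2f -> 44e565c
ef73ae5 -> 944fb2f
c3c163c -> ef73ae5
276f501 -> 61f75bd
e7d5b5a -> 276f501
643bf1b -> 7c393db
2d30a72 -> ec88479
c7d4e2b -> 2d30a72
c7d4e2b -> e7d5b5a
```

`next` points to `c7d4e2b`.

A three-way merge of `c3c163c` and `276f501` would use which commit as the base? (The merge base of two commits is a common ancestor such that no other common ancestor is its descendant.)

Ancestors of c3c163c: {179c30a, 44e565c, 61f75bd, 7c393db, 944fb2f, c3c163c, e4f3dd0, ec88479, ef73ae5}.
Ancestors of 276f501: {179c30a, 276f501, 61f75bd, ec88479}.
Common ancestors: {179c30a, 61f75bd, ec88479}.
Among these, 61f75bd is not an ancestor of any other common ancestor — it is the merge base.

61f75bd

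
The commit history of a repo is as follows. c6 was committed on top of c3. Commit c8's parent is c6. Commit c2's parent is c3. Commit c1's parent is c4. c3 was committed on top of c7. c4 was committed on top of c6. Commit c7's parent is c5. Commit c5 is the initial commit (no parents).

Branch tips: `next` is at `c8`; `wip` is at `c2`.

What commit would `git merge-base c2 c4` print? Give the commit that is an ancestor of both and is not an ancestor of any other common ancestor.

c3

Ancestors of c2: {c2, c3, c5, c7}.
Ancestors of c4: {c3, c4, c5, c6, c7}.
Common ancestors: {c3, c5, c7}.
Among these, c3 is not an ancestor of any other common ancestor — it is the merge base.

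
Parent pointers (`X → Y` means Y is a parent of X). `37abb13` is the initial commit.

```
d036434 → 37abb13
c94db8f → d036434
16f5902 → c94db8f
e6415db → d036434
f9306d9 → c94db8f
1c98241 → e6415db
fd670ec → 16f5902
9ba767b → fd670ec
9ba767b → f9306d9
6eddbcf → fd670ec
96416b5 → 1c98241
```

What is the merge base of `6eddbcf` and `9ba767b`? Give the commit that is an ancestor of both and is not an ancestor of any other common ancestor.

fd670ec

Ancestors of 6eddbcf: {16f5902, 37abb13, 6eddbcf, c94db8f, d036434, fd670ec}.
Ancestors of 9ba767b: {16f5902, 37abb13, 9ba767b, c94db8f, d036434, f9306d9, fd670ec}.
Common ancestors: {16f5902, 37abb13, c94db8f, d036434, fd670ec}.
Among these, fd670ec is not an ancestor of any other common ancestor — it is the merge base.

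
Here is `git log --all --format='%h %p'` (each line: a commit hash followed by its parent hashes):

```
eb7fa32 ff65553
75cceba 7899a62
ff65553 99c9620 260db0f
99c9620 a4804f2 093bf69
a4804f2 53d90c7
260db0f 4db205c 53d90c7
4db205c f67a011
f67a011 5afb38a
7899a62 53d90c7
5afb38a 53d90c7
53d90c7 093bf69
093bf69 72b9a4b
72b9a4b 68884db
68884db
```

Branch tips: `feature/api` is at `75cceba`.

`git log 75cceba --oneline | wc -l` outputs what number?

Walking parent pointers from 75cceba: reachable set = {093bf69, 53d90c7, 68884db, 72b9a4b, 75cceba, 7899a62}.
That is 6 commits.

6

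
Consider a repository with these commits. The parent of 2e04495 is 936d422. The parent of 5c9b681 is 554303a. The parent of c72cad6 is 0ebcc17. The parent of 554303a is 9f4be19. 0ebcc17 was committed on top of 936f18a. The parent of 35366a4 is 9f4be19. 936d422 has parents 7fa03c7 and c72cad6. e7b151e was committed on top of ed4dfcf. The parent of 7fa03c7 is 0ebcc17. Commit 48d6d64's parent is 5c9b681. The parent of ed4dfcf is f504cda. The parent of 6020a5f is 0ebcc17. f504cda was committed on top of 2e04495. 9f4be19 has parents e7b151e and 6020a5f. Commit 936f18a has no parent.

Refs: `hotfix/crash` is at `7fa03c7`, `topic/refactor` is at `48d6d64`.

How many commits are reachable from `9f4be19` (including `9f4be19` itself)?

Walking parent pointers from 9f4be19: reachable set = {0ebcc17, 2e04495, 6020a5f, 7fa03c7, 936d422, 936f18a, 9f4be19, c72cad6, e7b151e, ed4dfcf, f504cda}.
That is 11 commits.

11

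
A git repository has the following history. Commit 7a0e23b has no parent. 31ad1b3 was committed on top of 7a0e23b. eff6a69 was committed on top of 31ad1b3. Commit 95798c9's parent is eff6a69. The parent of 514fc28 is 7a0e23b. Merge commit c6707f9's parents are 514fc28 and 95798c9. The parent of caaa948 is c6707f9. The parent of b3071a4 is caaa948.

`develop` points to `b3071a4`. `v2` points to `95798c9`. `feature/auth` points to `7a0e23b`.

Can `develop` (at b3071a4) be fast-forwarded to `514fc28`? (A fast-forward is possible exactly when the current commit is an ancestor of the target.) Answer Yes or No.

A fast-forward from b3071a4 to 514fc28 is possible iff b3071a4 is an ancestor of 514fc28.
Ancestors of 514fc28: {514fc28, 7a0e23b}.
b3071a4 is not among them, so fast-forward is not possible.

No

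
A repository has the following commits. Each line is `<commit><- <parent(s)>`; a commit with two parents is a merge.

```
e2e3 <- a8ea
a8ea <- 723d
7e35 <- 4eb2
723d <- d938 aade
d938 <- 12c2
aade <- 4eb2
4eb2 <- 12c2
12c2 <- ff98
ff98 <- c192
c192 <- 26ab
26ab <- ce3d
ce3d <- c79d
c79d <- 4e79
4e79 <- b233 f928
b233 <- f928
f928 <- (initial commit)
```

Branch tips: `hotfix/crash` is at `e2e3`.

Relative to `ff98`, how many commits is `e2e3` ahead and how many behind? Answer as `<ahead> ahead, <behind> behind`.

7 ahead, 0 behind

Reachable from e2e3: {12c2, 26ab, 4e79, 4eb2, 723d, a8ea, aade, b233, c192, c79d, ce3d, d938, e2e3, f928, ff98}.
Reachable from ff98: {26ab, 4e79, b233, c192, c79d, ce3d, f928, ff98}.
Only in e2e3's history (ahead): {12c2, 4eb2, 723d, a8ea, aade, d938, e2e3} — 7.
Only in ff98's history (behind): {} — 0.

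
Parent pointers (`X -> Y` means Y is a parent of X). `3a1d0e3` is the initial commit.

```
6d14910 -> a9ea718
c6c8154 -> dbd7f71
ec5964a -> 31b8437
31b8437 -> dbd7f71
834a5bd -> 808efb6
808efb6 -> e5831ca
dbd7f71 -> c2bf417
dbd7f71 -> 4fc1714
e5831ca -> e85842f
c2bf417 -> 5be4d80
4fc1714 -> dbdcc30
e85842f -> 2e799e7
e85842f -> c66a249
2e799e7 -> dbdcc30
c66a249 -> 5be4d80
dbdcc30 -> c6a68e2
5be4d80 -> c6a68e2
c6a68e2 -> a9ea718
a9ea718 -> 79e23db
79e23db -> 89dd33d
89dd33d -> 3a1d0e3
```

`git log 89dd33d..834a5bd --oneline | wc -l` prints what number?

Reachable from 834a5bd: {2e799e7, 3a1d0e3, 5be4d80, 79e23db, 808efb6, 834a5bd, 89dd33d, a9ea718, c66a249, c6a68e2, dbdcc30, e5831ca, e85842f}.
Reachable from 89dd33d: {3a1d0e3, 89dd33d}.
In 834a5bd's history but not 89dd33d's: {2e799e7, 5be4d80, 79e23db, 808efb6, 834a5bd, a9ea718, c66a249, c6a68e2, dbdcc30, e5831ca, e85842f} — 11 commits.

11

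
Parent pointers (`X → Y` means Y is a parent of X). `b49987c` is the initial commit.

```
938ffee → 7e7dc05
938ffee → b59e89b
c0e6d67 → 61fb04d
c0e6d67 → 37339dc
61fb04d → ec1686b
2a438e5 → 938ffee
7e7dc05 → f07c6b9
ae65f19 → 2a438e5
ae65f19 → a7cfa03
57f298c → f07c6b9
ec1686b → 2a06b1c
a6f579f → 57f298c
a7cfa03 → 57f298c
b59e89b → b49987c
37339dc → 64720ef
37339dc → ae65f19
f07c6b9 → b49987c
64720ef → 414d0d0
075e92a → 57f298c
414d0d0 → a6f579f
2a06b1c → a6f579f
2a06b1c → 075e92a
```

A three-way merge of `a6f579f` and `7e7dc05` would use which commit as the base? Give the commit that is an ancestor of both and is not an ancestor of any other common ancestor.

f07c6b9

Ancestors of a6f579f: {57f298c, a6f579f, b49987c, f07c6b9}.
Ancestors of 7e7dc05: {7e7dc05, b49987c, f07c6b9}.
Common ancestors: {b49987c, f07c6b9}.
Among these, f07c6b9 is not an ancestor of any other common ancestor — it is the merge base.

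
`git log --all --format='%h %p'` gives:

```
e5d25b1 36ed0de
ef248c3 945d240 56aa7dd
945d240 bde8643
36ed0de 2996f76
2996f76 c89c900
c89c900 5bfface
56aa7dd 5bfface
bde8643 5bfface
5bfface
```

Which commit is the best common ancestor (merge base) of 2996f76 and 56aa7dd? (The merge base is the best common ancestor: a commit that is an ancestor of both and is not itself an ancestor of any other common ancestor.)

5bfface

Ancestors of 2996f76: {2996f76, 5bfface, c89c900}.
Ancestors of 56aa7dd: {56aa7dd, 5bfface}.
Common ancestors: {5bfface}.
The only common ancestor is 5bfface, so it is the merge base.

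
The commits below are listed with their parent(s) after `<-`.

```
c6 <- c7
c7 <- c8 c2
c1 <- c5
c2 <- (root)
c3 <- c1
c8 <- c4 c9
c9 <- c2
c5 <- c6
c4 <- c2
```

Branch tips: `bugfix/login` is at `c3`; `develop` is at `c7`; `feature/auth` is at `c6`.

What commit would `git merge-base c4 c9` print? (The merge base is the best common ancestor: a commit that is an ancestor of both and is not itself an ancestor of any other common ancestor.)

c2

Ancestors of c4: {c2, c4}.
Ancestors of c9: {c2, c9}.
Common ancestors: {c2}.
The only common ancestor is c2, so it is the merge base.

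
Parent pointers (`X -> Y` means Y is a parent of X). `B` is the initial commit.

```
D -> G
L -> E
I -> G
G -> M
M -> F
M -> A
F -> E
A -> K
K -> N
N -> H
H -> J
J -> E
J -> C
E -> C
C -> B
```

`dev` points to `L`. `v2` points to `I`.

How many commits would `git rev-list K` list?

7

Walking parent pointers from K: reachable set = {B, C, E, H, J, K, N}.
That is 7 commits.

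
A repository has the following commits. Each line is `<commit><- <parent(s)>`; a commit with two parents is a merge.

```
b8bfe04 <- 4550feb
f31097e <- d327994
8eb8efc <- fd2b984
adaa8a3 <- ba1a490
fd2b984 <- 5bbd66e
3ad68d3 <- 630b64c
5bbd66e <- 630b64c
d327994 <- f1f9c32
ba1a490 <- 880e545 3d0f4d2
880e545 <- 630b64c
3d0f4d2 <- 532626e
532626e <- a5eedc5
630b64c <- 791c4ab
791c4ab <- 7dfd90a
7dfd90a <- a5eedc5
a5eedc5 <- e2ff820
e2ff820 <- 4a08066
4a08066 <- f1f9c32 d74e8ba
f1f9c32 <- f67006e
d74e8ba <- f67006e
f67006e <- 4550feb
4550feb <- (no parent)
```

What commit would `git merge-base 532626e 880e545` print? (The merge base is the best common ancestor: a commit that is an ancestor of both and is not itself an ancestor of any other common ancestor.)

Ancestors of 532626e: {4550feb, 4a08066, 532626e, a5eedc5, d74e8ba, e2ff820, f1f9c32, f67006e}.
Ancestors of 880e545: {4550feb, 4a08066, 630b64c, 791c4ab, 7dfd90a, 880e545, a5eedc5, d74e8ba, e2ff820, f1f9c32, f67006e}.
Common ancestors: {4550feb, 4a08066, a5eedc5, d74e8ba, e2ff820, f1f9c32, f67006e}.
Among these, a5eedc5 is not an ancestor of any other common ancestor — it is the merge base.

a5eedc5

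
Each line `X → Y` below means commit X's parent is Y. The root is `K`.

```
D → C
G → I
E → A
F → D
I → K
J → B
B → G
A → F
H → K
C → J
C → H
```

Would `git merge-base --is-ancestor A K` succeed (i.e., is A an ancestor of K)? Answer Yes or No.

No

Ancestors of K: {K}.
A is not in that set, so it is not an ancestor of K.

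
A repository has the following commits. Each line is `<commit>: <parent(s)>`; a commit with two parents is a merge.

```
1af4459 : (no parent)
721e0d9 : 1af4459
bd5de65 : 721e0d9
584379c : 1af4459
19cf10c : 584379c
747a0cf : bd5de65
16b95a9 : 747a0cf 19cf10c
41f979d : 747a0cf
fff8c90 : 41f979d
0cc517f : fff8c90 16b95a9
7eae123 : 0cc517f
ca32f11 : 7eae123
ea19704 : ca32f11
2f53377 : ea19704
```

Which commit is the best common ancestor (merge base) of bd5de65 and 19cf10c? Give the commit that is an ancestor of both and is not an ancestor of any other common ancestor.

1af4459

Ancestors of bd5de65: {1af4459, 721e0d9, bd5de65}.
Ancestors of 19cf10c: {19cf10c, 1af4459, 584379c}.
Common ancestors: {1af4459}.
The only common ancestor is 1af4459, so it is the merge base.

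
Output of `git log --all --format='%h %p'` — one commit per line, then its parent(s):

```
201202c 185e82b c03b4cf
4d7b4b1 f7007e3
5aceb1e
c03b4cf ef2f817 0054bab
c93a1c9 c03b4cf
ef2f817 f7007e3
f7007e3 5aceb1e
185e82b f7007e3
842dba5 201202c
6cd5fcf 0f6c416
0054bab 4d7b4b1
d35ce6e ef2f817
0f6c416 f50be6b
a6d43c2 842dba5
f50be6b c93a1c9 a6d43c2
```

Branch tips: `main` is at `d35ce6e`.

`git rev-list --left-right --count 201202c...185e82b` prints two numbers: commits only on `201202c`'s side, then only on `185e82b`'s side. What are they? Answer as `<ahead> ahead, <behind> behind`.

5 ahead, 0 behind

Reachable from 201202c: {0054bab, 185e82b, 201202c, 4d7b4b1, 5aceb1e, c03b4cf, ef2f817, f7007e3}.
Reachable from 185e82b: {185e82b, 5aceb1e, f7007e3}.
Only in 201202c's history (ahead): {0054bab, 201202c, 4d7b4b1, c03b4cf, ef2f817} — 5.
Only in 185e82b's history (behind): {} — 0.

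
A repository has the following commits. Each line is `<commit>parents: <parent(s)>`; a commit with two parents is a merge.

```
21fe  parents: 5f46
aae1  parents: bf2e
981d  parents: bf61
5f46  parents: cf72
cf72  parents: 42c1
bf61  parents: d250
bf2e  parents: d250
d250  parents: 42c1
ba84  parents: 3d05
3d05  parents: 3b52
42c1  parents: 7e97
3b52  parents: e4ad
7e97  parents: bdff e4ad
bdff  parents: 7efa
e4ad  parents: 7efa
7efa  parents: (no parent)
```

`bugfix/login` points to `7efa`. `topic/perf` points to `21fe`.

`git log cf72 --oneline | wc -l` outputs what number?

6

Walking parent pointers from cf72: reachable set = {42c1, 7e97, 7efa, bdff, cf72, e4ad}.
That is 6 commits.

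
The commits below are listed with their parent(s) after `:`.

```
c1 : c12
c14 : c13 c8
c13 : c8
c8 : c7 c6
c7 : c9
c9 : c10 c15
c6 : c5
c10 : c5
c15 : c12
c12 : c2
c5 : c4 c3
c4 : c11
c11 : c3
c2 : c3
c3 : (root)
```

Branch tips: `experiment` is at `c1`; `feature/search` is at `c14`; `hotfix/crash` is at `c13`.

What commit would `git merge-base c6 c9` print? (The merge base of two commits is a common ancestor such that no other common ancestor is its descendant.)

Ancestors of c6: {c11, c3, c4, c5, c6}.
Ancestors of c9: {c10, c11, c12, c15, c2, c3, c4, c5, c9}.
Common ancestors: {c11, c3, c4, c5}.
Among these, c5 is not an ancestor of any other common ancestor — it is the merge base.

c5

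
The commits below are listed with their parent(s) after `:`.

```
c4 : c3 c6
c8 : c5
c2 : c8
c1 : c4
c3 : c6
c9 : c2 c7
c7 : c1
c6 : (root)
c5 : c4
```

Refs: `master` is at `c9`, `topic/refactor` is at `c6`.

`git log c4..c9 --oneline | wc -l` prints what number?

6

Reachable from c9: {c1, c2, c3, c4, c5, c6, c7, c8, c9}.
Reachable from c4: {c3, c4, c6}.
In c9's history but not c4's: {c1, c2, c5, c7, c8, c9} — 6 commits.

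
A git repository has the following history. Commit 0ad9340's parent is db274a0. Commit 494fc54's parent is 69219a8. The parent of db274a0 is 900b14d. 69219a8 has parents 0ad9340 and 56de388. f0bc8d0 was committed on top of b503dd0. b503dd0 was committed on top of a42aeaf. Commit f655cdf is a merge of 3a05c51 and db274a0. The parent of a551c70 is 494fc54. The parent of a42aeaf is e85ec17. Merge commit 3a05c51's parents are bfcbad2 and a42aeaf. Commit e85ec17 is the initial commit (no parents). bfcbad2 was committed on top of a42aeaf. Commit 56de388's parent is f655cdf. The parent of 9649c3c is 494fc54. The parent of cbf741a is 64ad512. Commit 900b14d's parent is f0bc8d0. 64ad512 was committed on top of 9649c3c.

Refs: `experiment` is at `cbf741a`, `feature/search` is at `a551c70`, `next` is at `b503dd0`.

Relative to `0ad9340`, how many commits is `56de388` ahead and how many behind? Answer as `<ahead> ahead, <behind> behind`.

Reachable from 56de388: {3a05c51, 56de388, 900b14d, a42aeaf, b503dd0, bfcbad2, db274a0, e85ec17, f0bc8d0, f655cdf}.
Reachable from 0ad9340: {0ad9340, 900b14d, a42aeaf, b503dd0, db274a0, e85ec17, f0bc8d0}.
Only in 56de388's history (ahead): {3a05c51, 56de388, bfcbad2, f655cdf} — 4.
Only in 0ad9340's history (behind): {0ad9340} — 1.

4 ahead, 1 behind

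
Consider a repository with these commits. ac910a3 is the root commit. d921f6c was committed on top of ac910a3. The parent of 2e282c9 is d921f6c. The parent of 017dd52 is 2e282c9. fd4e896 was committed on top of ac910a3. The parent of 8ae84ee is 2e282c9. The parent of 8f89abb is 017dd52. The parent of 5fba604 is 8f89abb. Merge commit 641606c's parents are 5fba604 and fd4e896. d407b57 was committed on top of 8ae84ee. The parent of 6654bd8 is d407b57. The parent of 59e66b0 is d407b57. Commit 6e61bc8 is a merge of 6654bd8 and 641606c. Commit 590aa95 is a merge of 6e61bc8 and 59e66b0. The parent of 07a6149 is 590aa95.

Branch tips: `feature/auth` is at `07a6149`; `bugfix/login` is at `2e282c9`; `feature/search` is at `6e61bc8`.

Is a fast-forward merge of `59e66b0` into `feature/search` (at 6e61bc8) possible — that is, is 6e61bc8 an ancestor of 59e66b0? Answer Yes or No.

No

A fast-forward from 6e61bc8 to 59e66b0 is possible iff 6e61bc8 is an ancestor of 59e66b0.
Ancestors of 59e66b0: {2e282c9, 59e66b0, 8ae84ee, ac910a3, d407b57, d921f6c}.
6e61bc8 is not among them, so fast-forward is not possible.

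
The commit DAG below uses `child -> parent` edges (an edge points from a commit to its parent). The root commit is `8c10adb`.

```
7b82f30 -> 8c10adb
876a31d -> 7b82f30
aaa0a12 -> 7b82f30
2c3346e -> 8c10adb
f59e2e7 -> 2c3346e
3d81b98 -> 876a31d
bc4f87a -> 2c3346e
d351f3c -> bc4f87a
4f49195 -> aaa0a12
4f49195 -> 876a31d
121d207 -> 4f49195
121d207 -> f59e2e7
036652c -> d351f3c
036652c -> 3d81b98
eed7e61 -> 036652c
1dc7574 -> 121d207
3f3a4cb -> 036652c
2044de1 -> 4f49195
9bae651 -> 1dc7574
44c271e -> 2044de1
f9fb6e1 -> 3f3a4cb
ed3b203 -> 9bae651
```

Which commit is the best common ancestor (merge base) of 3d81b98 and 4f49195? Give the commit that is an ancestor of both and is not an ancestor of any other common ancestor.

876a31d

Ancestors of 3d81b98: {3d81b98, 7b82f30, 876a31d, 8c10adb}.
Ancestors of 4f49195: {4f49195, 7b82f30, 876a31d, 8c10adb, aaa0a12}.
Common ancestors: {7b82f30, 876a31d, 8c10adb}.
Among these, 876a31d is not an ancestor of any other common ancestor — it is the merge base.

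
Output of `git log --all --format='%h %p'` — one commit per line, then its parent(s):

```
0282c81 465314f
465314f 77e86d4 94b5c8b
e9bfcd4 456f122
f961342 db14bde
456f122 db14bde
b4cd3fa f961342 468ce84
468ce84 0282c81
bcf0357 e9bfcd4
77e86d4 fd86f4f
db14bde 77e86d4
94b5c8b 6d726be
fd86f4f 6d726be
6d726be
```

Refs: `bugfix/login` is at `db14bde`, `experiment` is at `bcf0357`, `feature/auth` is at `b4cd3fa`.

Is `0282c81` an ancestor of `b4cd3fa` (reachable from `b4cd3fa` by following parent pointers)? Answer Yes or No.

Yes

Ancestors of b4cd3fa (commits reachable by following parents): {0282c81, 465314f, 468ce84, 6d726be, 77e86d4, 94b5c8b, b4cd3fa, db14bde, f961342, fd86f4f}.
0282c81 is in that set, so it is an ancestor of b4cd3fa.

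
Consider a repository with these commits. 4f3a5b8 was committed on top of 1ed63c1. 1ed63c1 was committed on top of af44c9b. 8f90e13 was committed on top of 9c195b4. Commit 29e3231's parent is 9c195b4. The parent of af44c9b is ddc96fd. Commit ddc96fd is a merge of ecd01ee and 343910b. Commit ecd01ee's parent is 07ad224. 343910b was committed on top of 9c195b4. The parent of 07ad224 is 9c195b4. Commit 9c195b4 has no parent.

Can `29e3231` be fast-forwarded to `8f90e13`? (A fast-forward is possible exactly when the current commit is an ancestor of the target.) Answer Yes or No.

No

A fast-forward from 29e3231 to 8f90e13 is possible iff 29e3231 is an ancestor of 8f90e13.
Ancestors of 8f90e13: {8f90e13, 9c195b4}.
29e3231 is not among them, so fast-forward is not possible.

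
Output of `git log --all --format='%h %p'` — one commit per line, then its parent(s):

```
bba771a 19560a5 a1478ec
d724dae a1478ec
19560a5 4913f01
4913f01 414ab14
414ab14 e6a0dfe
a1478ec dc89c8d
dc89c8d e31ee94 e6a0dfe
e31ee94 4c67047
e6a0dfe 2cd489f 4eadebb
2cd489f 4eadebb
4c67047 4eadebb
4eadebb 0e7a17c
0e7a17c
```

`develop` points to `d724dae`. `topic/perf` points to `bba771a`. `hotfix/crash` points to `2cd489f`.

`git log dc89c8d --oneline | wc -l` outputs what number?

Walking parent pointers from dc89c8d: reachable set = {0e7a17c, 2cd489f, 4c67047, 4eadebb, dc89c8d, e31ee94, e6a0dfe}.
That is 7 commits.

7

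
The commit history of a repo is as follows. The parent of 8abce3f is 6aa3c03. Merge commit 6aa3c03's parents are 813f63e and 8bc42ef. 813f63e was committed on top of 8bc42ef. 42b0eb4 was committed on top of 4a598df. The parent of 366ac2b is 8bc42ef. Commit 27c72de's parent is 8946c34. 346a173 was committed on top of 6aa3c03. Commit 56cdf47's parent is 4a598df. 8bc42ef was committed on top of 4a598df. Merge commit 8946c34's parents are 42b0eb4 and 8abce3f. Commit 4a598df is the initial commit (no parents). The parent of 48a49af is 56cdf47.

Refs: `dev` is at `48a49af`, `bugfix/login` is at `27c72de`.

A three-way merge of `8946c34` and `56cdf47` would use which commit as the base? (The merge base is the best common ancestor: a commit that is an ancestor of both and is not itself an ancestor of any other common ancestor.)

4a598df

Ancestors of 8946c34: {42b0eb4, 4a598df, 6aa3c03, 813f63e, 8946c34, 8abce3f, 8bc42ef}.
Ancestors of 56cdf47: {4a598df, 56cdf47}.
Common ancestors: {4a598df}.
The only common ancestor is 4a598df, so it is the merge base.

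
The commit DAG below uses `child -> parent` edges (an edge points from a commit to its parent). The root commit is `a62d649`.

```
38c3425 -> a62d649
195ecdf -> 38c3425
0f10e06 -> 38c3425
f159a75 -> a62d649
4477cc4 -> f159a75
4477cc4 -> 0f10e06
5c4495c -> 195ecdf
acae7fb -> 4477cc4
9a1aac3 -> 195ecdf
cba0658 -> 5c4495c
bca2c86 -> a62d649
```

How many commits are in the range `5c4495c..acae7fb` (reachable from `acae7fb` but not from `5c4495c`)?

4

Reachable from acae7fb: {0f10e06, 38c3425, 4477cc4, a62d649, acae7fb, f159a75}.
Reachable from 5c4495c: {195ecdf, 38c3425, 5c4495c, a62d649}.
In acae7fb's history but not 5c4495c's: {0f10e06, 4477cc4, acae7fb, f159a75} — 4 commits.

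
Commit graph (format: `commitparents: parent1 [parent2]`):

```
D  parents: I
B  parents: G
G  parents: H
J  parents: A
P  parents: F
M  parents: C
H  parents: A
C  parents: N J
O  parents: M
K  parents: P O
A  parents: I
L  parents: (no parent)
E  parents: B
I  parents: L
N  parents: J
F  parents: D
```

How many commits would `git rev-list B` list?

Walking parent pointers from B: reachable set = {A, B, G, H, I, L}.
That is 6 commits.

6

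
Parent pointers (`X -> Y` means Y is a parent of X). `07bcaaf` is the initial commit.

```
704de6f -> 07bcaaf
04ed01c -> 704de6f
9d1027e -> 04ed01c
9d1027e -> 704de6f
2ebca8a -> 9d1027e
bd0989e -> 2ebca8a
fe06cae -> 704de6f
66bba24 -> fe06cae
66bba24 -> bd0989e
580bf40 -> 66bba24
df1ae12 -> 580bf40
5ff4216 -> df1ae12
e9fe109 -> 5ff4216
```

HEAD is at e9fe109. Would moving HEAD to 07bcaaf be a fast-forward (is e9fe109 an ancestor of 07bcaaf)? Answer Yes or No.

No

A fast-forward from e9fe109 to 07bcaaf is possible iff e9fe109 is an ancestor of 07bcaaf.
Ancestors of 07bcaaf: {07bcaaf}.
e9fe109 is not among them, so fast-forward is not possible.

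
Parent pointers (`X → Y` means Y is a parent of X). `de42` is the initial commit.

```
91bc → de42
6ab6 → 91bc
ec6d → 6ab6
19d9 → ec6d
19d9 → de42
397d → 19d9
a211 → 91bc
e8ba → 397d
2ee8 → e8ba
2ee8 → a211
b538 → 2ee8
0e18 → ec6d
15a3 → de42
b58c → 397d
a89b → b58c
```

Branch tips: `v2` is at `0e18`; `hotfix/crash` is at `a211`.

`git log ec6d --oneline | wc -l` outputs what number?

4

Walking parent pointers from ec6d: reachable set = {6ab6, 91bc, de42, ec6d}.
That is 4 commits.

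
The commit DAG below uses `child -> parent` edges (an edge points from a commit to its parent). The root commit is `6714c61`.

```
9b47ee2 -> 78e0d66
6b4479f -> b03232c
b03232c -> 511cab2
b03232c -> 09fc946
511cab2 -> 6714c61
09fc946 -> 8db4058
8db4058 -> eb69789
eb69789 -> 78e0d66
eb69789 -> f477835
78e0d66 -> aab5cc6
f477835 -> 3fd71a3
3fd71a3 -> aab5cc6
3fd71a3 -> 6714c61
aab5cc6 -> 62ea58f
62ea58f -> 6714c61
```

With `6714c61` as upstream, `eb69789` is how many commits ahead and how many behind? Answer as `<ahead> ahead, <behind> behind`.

6 ahead, 0 behind

Reachable from eb69789: {3fd71a3, 62ea58f, 6714c61, 78e0d66, aab5cc6, eb69789, f477835}.
Reachable from 6714c61: {6714c61}.
Only in eb69789's history (ahead): {3fd71a3, 62ea58f, 78e0d66, aab5cc6, eb69789, f477835} — 6.
Only in 6714c61's history (behind): {} — 0.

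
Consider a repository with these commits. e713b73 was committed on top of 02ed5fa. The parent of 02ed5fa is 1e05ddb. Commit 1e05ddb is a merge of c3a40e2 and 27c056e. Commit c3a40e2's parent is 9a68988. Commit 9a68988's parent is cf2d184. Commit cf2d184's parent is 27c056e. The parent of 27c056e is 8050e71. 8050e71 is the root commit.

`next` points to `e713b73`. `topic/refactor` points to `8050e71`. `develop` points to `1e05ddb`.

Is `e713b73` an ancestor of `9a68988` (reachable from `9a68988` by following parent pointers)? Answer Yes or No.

No

Ancestors of 9a68988: {27c056e, 8050e71, 9a68988, cf2d184}.
e713b73 is not in that set, so it is not an ancestor of 9a68988.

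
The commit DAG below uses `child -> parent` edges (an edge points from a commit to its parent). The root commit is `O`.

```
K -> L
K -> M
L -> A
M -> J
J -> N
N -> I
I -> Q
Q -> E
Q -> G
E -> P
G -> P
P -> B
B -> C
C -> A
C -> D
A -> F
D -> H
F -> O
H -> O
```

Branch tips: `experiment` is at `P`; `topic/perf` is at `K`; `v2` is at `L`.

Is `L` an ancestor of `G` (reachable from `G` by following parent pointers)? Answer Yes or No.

No

Ancestors of G: {A, B, C, D, F, G, H, O, P}.
L is not in that set, so it is not an ancestor of G.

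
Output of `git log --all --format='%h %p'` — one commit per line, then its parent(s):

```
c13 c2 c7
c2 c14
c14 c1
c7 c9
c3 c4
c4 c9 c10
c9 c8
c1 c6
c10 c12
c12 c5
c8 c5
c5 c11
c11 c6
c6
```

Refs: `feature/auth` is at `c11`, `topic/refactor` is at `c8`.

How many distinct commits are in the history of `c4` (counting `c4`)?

8

Walking parent pointers from c4: reachable set = {c10, c11, c12, c4, c5, c6, c8, c9}.
That is 8 commits.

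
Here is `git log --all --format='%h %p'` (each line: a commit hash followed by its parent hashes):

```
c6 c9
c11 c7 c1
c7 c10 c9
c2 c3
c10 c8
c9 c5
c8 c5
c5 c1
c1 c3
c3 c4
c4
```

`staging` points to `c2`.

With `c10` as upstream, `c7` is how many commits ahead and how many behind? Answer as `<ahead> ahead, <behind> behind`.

2 ahead, 0 behind

Reachable from c7: {c1, c10, c3, c4, c5, c7, c8, c9}.
Reachable from c10: {c1, c10, c3, c4, c5, c8}.
Only in c7's history (ahead): {c7, c9} — 2.
Only in c10's history (behind): {} — 0.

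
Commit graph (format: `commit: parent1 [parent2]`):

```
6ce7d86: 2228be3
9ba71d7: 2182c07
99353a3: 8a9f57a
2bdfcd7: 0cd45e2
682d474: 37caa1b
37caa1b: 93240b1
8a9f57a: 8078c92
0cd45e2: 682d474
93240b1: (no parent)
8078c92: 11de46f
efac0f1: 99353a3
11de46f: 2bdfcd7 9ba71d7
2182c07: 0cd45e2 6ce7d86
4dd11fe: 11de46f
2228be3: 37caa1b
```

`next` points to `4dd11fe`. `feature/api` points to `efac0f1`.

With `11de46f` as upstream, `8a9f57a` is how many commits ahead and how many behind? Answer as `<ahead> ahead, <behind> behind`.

Reachable from 8a9f57a: {0cd45e2, 11de46f, 2182c07, 2228be3, 2bdfcd7, 37caa1b, 682d474, 6ce7d86, 8078c92, 8a9f57a, 93240b1, 9ba71d7}.
Reachable from 11de46f: {0cd45e2, 11de46f, 2182c07, 2228be3, 2bdfcd7, 37caa1b, 682d474, 6ce7d86, 93240b1, 9ba71d7}.
Only in 8a9f57a's history (ahead): {8078c92, 8a9f57a} — 2.
Only in 11de46f's history (behind): {} — 0.

2 ahead, 0 behind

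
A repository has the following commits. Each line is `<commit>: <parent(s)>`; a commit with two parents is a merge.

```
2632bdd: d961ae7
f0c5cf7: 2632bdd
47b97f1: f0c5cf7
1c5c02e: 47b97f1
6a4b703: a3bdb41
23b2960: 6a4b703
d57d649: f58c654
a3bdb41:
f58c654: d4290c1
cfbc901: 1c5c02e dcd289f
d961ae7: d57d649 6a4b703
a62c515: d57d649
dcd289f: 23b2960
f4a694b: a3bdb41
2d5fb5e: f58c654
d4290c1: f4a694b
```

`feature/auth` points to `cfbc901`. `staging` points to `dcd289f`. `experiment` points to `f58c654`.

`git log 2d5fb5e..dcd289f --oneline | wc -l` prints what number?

3

Reachable from dcd289f: {23b2960, 6a4b703, a3bdb41, dcd289f}.
Reachable from 2d5fb5e: {2d5fb5e, a3bdb41, d4290c1, f4a694b, f58c654}.
In dcd289f's history but not 2d5fb5e's: {23b2960, 6a4b703, dcd289f} — 3 commits.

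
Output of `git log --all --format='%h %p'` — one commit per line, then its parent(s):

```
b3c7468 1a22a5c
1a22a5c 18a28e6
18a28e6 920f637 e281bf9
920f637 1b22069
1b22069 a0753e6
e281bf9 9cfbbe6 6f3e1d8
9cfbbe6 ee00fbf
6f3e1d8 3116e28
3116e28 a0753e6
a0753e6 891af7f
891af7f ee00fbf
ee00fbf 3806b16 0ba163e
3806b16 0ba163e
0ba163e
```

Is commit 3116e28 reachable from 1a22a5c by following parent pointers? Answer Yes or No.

Yes

Ancestors of 1a22a5c (commits reachable by following parents): {0ba163e, 18a28e6, 1a22a5c, 1b22069, 3116e28, 3806b16, 6f3e1d8, 891af7f, 920f637, 9cfbbe6, a0753e6, e281bf9, ee00fbf}.
3116e28 is in that set, so it is an ancestor of 1a22a5c.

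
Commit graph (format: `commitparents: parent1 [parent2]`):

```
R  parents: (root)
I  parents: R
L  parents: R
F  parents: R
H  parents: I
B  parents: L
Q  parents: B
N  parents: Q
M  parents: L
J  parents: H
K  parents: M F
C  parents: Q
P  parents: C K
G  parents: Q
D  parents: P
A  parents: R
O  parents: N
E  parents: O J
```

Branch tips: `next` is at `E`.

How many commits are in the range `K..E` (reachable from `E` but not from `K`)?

Reachable from E: {B, E, H, I, J, L, N, O, Q, R}.
Reachable from K: {F, K, L, M, R}.
In E's history but not K's: {B, E, H, I, J, N, O, Q} — 8 commits.

8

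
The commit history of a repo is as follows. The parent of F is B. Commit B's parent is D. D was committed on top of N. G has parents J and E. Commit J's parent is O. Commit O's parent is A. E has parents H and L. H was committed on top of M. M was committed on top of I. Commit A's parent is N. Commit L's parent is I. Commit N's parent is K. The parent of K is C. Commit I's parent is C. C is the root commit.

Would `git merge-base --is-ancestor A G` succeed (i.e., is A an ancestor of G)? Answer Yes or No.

Ancestors of G (commits reachable by following parents): {A, C, E, G, H, I, J, K, L, M, N, O}.
A is in that set, so it is an ancestor of G.

Yes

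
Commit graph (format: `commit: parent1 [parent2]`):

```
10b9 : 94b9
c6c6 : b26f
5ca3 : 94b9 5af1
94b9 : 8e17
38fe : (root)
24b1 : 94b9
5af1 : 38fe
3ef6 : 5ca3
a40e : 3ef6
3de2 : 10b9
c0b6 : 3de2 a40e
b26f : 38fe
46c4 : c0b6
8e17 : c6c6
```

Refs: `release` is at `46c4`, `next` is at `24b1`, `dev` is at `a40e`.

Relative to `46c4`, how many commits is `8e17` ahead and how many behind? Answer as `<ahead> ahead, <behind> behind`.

0 ahead, 9 behind

Reachable from 8e17: {38fe, 8e17, b26f, c6c6}.
Reachable from 46c4: {10b9, 38fe, 3de2, 3ef6, 46c4, 5af1, 5ca3, 8e17, 94b9, a40e, b26f, c0b6, c6c6}.
Only in 8e17's history (ahead): {} — 0.
Only in 46c4's history (behind): {10b9, 3de2, 3ef6, 46c4, 5af1, 5ca3, 94b9, a40e, c0b6} — 9.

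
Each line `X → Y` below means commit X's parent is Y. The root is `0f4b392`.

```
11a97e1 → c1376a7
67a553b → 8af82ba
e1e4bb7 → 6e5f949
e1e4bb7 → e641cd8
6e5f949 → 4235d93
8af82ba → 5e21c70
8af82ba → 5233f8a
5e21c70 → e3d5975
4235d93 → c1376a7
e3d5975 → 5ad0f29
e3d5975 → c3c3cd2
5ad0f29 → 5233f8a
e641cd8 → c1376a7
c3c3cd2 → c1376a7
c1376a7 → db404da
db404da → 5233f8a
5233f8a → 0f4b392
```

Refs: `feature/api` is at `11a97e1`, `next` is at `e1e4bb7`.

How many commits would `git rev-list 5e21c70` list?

8

Walking parent pointers from 5e21c70: reachable set = {0f4b392, 5233f8a, 5ad0f29, 5e21c70, c1376a7, c3c3cd2, db404da, e3d5975}.
That is 8 commits.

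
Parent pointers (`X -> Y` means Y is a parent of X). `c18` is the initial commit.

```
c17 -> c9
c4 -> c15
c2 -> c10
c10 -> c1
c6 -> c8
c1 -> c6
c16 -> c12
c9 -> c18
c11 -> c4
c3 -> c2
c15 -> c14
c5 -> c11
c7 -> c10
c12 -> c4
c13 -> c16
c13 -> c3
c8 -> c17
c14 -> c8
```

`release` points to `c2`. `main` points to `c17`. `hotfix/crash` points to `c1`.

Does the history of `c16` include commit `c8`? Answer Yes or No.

Yes

Ancestors of c16 (commits reachable by following parents): {c12, c14, c15, c16, c17, c18, c4, c8, c9}.
c8 is in that set, so it is an ancestor of c16.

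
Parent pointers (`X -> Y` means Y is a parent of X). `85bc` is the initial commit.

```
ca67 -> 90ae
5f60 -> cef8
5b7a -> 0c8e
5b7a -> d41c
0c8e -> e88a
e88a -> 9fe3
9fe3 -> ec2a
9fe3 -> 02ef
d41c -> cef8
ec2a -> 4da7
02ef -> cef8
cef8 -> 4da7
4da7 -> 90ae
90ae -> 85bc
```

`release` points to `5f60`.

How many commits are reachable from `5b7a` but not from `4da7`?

8

Reachable from 5b7a: {02ef, 0c8e, 4da7, 5b7a, 85bc, 90ae, 9fe3, cef8, d41c, e88a, ec2a}.
Reachable from 4da7: {4da7, 85bc, 90ae}.
In 5b7a's history but not 4da7's: {02ef, 0c8e, 5b7a, 9fe3, cef8, d41c, e88a, ec2a} — 8 commits.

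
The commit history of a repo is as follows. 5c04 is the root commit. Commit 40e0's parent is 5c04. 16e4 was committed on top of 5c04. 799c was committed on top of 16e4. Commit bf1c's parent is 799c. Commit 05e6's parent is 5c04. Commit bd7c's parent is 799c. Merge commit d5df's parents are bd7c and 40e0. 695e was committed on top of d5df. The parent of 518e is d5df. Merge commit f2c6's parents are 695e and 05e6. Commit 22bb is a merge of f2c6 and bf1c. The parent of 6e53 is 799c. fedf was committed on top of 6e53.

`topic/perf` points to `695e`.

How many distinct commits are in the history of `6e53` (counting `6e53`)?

Walking parent pointers from 6e53: reachable set = {16e4, 5c04, 6e53, 799c}.
That is 4 commits.

4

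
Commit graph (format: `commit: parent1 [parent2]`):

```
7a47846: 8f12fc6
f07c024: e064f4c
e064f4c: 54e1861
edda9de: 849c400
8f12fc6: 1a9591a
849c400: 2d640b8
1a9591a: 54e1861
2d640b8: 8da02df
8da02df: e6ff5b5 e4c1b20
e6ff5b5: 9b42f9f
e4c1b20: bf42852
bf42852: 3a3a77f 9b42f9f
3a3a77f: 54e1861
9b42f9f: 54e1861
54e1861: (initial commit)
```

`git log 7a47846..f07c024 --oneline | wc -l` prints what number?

2

Reachable from f07c024: {54e1861, e064f4c, f07c024}.
Reachable from 7a47846: {1a9591a, 54e1861, 7a47846, 8f12fc6}.
In f07c024's history but not 7a47846's: {e064f4c, f07c024} — 2 commits.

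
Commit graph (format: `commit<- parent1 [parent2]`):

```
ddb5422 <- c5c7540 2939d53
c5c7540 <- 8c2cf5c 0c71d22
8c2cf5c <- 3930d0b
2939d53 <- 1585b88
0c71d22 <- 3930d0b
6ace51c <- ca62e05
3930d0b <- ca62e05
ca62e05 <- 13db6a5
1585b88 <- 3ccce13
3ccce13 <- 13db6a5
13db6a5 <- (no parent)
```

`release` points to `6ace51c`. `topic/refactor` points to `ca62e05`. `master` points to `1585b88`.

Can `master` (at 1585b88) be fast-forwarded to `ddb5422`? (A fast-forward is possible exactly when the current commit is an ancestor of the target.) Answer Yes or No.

Yes

A fast-forward from 1585b88 to ddb5422 is possible iff 1585b88 is an ancestor of ddb5422.
Ancestors of ddb5422: {0c71d22, 13db6a5, 1585b88, 2939d53, 3930d0b, 3ccce13, 8c2cf5c, c5c7540, ca62e05, ddb5422}.
1585b88 is among them, so fast-forward is possible.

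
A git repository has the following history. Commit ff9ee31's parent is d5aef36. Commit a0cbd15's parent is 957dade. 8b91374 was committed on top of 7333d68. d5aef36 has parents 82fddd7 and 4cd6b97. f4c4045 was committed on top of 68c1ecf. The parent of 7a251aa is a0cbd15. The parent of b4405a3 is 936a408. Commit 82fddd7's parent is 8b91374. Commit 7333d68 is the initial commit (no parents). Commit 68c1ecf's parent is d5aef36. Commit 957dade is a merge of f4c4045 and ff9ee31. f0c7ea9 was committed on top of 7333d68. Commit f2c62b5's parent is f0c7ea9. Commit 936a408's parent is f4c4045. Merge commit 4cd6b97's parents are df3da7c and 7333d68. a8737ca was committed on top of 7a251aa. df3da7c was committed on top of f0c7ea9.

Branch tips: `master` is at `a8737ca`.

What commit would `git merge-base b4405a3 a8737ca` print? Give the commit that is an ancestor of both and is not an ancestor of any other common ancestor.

f4c4045

Ancestors of b4405a3: {4cd6b97, 68c1ecf, 7333d68, 82fddd7, 8b91374, 936a408, b4405a3, d5aef36, df3da7c, f0c7ea9, f4c4045}.
Ancestors of a8737ca: {4cd6b97, 68c1ecf, 7333d68, 7a251aa, 82fddd7, 8b91374, 957dade, a0cbd15, a8737ca, d5aef36, df3da7c, f0c7ea9, f4c4045, ff9ee31}.
Common ancestors: {4cd6b97, 68c1ecf, 7333d68, 82fddd7, 8b91374, d5aef36, df3da7c, f0c7ea9, f4c4045}.
Among these, f4c4045 is not an ancestor of any other common ancestor — it is the merge base.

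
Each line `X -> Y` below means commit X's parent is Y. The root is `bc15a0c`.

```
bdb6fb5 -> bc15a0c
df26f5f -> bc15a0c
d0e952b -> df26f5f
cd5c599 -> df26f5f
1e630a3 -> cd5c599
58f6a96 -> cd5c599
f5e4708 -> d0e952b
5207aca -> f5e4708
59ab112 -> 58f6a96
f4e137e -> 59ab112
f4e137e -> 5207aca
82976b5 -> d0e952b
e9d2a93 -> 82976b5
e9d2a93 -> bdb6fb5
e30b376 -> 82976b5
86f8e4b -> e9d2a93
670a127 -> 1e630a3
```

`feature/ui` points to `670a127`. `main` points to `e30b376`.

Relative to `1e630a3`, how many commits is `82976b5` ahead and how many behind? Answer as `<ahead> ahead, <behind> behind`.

Reachable from 82976b5: {82976b5, bc15a0c, d0e952b, df26f5f}.
Reachable from 1e630a3: {1e630a3, bc15a0c, cd5c599, df26f5f}.
Only in 82976b5's history (ahead): {82976b5, d0e952b} — 2.
Only in 1e630a3's history (behind): {1e630a3, cd5c599} — 2.

2 ahead, 2 behind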